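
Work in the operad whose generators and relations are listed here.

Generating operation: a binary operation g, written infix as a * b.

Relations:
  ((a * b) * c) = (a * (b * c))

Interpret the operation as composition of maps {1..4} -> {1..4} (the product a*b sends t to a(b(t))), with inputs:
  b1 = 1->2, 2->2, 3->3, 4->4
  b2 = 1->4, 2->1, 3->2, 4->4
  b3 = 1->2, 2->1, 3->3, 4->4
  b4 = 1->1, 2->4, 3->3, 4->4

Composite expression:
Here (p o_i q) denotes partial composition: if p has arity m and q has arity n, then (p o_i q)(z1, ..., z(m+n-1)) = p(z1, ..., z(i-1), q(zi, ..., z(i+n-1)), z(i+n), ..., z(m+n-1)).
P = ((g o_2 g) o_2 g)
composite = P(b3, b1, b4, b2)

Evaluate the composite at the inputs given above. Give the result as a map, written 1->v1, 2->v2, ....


1->4, 2->1, 3->4, 4->4


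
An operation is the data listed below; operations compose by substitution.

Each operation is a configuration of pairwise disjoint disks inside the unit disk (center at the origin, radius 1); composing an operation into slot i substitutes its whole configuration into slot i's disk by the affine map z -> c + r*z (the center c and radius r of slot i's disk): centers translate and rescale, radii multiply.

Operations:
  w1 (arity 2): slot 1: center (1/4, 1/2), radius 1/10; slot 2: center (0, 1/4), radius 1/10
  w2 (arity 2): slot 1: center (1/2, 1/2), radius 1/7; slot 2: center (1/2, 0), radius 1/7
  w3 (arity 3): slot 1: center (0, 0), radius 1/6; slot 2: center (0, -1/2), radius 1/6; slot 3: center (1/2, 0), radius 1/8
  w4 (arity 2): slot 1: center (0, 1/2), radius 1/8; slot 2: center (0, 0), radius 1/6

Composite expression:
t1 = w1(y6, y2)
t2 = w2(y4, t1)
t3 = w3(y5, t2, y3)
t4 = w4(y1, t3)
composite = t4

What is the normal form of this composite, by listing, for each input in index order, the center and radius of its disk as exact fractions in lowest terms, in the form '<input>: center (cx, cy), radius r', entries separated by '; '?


Below w4, radii multiply path by path; the y-disk centers shift.
input y1: composing its 1 substitution step yields center (0, 1/2), radius 1/8
input y5: composing its 2 substitution steps yields center (0, 0), radius 1/36
input y4: composing its 3 substitution steps yields center (1/72, -5/72), radius 1/252
input y6: composing its 4 substitution steps yields center (5/336, -41/504), radius 1/2520
input y2: composing its 4 substitution steps yields center (1/72, -83/1008), radius 1/2520
input y3: composing its 2 substitution steps yields center (1/12, 0), radius 1/48

y1: center (0, 1/2), radius 1/8; y2: center (1/72, -83/1008), radius 1/2520; y3: center (1/12, 0), radius 1/48; y4: center (1/72, -5/72), radius 1/252; y5: center (0, 0), radius 1/36; y6: center (5/336, -41/504), radius 1/2520


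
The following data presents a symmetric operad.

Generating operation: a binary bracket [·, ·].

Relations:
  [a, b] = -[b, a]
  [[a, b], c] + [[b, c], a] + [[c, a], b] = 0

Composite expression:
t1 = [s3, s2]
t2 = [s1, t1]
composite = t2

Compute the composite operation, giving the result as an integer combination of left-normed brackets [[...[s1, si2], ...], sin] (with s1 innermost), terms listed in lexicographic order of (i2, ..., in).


-[[s1, s2], s3] + [[s1, s3], s2]


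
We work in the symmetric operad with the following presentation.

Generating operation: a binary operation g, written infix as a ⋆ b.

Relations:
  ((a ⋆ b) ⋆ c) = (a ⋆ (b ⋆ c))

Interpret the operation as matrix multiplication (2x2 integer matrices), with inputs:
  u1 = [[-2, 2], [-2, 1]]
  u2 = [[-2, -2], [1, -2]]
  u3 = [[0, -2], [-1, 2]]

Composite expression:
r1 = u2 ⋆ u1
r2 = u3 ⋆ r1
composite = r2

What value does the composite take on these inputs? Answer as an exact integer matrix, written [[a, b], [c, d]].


[[-4, 0], [-4, 6]]

(u2 ⋆ u1) = [[8, -6], [2, 0]]
(u3 ⋆ (u2 ⋆ u1)) = [[-4, 0], [-4, 6]]


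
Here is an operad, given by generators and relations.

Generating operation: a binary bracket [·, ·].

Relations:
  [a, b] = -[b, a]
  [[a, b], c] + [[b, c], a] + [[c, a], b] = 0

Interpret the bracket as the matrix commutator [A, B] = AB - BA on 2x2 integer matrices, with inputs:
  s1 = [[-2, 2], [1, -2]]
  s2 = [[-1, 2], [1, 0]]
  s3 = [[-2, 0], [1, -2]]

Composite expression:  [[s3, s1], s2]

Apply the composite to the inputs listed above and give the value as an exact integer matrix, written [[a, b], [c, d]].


[[0, -8], [4, 0]]


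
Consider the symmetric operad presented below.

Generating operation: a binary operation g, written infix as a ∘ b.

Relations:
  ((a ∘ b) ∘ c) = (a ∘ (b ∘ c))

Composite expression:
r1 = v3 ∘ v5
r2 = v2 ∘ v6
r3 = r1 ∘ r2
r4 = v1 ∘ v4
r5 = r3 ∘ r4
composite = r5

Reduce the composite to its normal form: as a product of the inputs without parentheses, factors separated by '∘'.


v3 ∘ v5 ∘ v2 ∘ v6 ∘ v1 ∘ v4


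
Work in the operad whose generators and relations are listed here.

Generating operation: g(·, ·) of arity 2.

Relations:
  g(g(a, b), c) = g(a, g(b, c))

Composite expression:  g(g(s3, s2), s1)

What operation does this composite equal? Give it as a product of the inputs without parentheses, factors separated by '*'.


All parenthesizations of g agree; list the s-inputs left to right.
g(s3, s2) collapses to s3 * s2
g(g(s3, s2), s1) collapses to s3 * s2 * s1

s3 * s2 * s1


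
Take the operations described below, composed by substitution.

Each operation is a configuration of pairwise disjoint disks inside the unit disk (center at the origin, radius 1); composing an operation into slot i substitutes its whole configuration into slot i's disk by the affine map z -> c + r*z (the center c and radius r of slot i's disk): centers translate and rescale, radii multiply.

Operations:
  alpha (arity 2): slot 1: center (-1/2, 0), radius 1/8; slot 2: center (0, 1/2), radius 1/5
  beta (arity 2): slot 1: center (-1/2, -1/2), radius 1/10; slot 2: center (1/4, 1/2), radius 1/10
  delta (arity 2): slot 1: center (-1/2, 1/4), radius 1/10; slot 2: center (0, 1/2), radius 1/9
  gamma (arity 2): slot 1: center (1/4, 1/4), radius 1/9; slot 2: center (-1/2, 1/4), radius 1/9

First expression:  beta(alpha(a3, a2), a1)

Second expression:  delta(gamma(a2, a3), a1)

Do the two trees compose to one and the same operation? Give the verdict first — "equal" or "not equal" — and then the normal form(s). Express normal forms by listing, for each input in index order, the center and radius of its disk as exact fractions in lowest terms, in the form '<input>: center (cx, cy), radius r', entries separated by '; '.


not equal; first: a1: center (1/4, 1/2), radius 1/10; a2: center (-1/2, -9/20), radius 1/50; a3: center (-11/20, -1/2), radius 1/80; second: a1: center (0, 1/2), radius 1/9; a2: center (-19/40, 11/40), radius 1/90; a3: center (-11/20, 11/40), radius 1/90

Normal form of the first expression: a1: center (1/4, 1/2), radius 1/10; a2: center (-1/2, -9/20), radius 1/50; a3: center (-11/20, -1/2), radius 1/80
Normal form of the second expression: a1: center (0, 1/2), radius 1/9; a2: center (-19/40, 11/40), radius 1/90; a3: center (-11/20, 11/40), radius 1/90
They disagree, so not equal.


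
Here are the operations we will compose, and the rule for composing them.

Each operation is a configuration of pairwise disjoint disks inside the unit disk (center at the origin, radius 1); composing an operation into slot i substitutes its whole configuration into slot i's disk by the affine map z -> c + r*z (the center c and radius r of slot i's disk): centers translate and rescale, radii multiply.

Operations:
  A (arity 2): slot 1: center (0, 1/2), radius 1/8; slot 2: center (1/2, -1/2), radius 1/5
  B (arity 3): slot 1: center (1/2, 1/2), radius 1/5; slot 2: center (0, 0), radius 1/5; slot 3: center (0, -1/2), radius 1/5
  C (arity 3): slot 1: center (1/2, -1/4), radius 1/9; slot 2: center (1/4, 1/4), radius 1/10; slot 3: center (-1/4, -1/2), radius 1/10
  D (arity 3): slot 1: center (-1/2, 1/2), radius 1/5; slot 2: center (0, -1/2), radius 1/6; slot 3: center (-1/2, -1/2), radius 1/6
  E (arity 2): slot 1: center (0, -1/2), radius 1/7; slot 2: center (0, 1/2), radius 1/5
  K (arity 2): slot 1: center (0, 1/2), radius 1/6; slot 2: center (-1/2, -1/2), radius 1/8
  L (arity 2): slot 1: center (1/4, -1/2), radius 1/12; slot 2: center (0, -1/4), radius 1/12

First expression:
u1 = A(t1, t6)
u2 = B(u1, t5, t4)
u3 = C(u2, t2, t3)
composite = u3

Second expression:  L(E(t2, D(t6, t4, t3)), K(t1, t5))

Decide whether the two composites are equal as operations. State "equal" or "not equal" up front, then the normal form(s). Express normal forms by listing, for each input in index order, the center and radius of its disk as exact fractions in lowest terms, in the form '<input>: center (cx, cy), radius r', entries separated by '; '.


Normal form of the first expression: t1: center (5/9, -11/60), radius 1/360; t2: center (1/4, 1/4), radius 1/10; t3: center (-1/4, -1/2), radius 1/10; t4: center (1/2, -11/36), radius 1/45; t5: center (1/2, -1/4), radius 1/45; t6: center (17/30, -37/180), radius 1/225
Normal form of the second expression: t1: center (0, -5/24), radius 1/72; t2: center (1/4, -13/24), radius 1/84; t3: center (29/120, -7/15), radius 1/360; t4: center (1/4, -7/15), radius 1/360; t5: center (-1/24, -7/24), radius 1/96; t6: center (29/120, -9/20), radius 1/300
They disagree, so not equal.

not equal; the first gives t1: center (5/9, -11/60), radius 1/360; t2: center (1/4, 1/4), radius 1/10; t3: center (-1/4, -1/2), radius 1/10; t4: center (1/2, -11/36), radius 1/45; t5: center (1/2, -1/4), radius 1/45; t6: center (17/30, -37/180), radius 1/225 and the second t1: center (0, -5/24), radius 1/72; t2: center (1/4, -13/24), radius 1/84; t3: center (29/120, -7/15), radius 1/360; t4: center (1/4, -7/15), radius 1/360; t5: center (-1/24, -7/24), radius 1/96; t6: center (29/120, -9/20), radius 1/300


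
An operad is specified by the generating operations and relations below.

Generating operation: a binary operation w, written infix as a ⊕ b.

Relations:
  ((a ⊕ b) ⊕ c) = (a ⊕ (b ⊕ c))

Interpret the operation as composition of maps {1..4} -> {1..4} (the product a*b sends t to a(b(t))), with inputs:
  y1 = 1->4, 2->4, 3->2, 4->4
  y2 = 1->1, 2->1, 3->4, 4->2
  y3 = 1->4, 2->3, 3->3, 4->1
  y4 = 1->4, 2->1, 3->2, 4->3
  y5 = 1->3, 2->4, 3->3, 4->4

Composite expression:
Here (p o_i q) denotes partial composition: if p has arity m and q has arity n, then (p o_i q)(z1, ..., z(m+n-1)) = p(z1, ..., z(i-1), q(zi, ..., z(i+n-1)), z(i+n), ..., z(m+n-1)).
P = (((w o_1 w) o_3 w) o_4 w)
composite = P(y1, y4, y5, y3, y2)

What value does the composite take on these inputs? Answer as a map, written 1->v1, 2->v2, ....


1->2, 2->2, 3->4, 4->4

(y1 ⊕ y4) = 1->4, 2->4, 3->4, 4->2
(y3 ⊕ y2) = 1->4, 2->4, 3->1, 4->3
(y5 ⊕ (y3 ⊕ y2)) = 1->4, 2->4, 3->3, 4->3
((y1 ⊕ y4) ⊕ (y5 ⊕ (y3 ⊕ y2))) = 1->2, 2->2, 3->4, 4->4


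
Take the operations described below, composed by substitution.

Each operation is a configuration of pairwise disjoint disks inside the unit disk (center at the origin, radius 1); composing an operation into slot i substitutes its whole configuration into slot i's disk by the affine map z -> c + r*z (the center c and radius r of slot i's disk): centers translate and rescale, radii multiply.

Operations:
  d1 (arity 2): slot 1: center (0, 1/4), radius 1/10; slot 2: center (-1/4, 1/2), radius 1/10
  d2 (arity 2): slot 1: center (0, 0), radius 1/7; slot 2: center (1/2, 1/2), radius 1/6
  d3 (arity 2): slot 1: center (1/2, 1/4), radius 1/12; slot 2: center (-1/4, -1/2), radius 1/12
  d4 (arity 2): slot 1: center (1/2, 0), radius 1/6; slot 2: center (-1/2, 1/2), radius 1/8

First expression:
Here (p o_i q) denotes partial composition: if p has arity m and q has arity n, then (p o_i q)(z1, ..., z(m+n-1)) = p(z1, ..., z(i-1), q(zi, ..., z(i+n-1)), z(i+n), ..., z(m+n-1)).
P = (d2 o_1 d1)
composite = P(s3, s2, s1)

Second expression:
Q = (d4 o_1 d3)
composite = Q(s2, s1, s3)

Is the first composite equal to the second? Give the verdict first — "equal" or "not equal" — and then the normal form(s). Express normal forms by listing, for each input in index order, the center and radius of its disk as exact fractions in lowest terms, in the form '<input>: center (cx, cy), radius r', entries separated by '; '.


not equal; first: s1: center (1/2, 1/2), radius 1/6; s2: center (-1/28, 1/14), radius 1/70; s3: center (0, 1/28), radius 1/70; second: s1: center (11/24, -1/12), radius 1/72; s2: center (7/12, 1/24), radius 1/72; s3: center (-1/2, 1/2), radius 1/8


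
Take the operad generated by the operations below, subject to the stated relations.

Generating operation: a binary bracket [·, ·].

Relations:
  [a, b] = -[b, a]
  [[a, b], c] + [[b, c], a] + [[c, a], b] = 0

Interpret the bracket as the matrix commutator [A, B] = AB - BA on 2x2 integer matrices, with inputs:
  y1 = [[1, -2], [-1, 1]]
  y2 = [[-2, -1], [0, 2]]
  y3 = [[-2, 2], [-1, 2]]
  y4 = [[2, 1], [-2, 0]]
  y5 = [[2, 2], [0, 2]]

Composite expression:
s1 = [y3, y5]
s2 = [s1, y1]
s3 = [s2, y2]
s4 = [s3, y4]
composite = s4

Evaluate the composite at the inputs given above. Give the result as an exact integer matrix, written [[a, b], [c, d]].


[[112, 104], [-16, -112]]

[y3, y5] = [[2, -8], [0, -2]]
[[y3, y5], y1] = [[8, -8], [4, -8]]
[[[y3, y5], y1], y2] = [[4, -48], [-16, -4]]
[[[[y3, y5], y1], y2], y4] = [[112, 104], [-16, -112]]


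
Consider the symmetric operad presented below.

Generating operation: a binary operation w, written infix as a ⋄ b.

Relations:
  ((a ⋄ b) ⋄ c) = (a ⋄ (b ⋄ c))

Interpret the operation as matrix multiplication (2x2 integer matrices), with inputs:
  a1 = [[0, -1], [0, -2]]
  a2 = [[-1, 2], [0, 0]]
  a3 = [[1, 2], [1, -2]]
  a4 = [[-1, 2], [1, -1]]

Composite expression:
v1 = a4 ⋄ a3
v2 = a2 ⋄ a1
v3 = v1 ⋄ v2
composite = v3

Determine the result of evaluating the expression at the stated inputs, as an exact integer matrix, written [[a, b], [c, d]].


(a4 ⋄ a3) = [[1, -6], [0, 4]]
(a2 ⋄ a1) = [[0, -3], [0, 0]]
((a4 ⋄ a3) ⋄ (a2 ⋄ a1)) = [[0, -3], [0, 0]]

[[0, -3], [0, 0]]


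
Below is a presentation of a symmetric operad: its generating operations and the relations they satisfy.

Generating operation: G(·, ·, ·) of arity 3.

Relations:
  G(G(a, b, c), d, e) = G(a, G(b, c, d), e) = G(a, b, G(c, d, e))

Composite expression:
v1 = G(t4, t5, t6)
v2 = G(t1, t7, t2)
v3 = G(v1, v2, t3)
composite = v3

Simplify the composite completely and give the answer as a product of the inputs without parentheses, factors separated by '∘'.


t4 ∘ t5 ∘ t6 ∘ t1 ∘ t7 ∘ t2 ∘ t3

Every regrouping of G is equal, so read the t-inputs in written order.
G(t4, t5, t6) linearizes to t4 ∘ t5 ∘ t6
G(t1, t7, t2) linearizes to t1 ∘ t7 ∘ t2
G(G(t4, t5, t6), G(t1, t7, t2), t3) linearizes to t4 ∘ t5 ∘ t6 ∘ t1 ∘ t7 ∘ t2 ∘ t3


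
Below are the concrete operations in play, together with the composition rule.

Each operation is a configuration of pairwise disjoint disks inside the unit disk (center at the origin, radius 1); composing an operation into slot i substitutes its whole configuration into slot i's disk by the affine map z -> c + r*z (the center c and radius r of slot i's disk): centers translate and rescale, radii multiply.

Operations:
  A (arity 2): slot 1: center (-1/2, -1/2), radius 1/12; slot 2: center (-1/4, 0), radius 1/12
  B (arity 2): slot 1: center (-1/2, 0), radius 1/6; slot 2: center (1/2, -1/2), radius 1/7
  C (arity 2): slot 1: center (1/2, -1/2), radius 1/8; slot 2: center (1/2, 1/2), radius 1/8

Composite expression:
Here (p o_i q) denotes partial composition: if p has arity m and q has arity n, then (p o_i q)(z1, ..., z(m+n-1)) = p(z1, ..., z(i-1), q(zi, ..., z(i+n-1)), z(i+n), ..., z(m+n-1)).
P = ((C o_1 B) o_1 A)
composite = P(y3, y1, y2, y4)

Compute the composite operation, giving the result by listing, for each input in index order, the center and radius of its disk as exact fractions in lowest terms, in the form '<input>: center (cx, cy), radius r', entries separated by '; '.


y1: center (83/192, -1/2), radius 1/576; y2: center (9/16, -9/16), radius 1/56; y3: center (41/96, -49/96), radius 1/576; y4: center (1/2, 1/2), radius 1/8

Nesting under C composes maps z -> c + r*z down each y-path.
input y3: composing its 3 substitution steps yields center (41/96, -49/96), radius 1/576
input y1: composing its 3 substitution steps yields center (83/192, -1/2), radius 1/576
input y2: composing its 2 substitution steps yields center (9/16, -9/16), radius 1/56
input y4: composing its 1 substitution step yields center (1/2, 1/2), radius 1/8


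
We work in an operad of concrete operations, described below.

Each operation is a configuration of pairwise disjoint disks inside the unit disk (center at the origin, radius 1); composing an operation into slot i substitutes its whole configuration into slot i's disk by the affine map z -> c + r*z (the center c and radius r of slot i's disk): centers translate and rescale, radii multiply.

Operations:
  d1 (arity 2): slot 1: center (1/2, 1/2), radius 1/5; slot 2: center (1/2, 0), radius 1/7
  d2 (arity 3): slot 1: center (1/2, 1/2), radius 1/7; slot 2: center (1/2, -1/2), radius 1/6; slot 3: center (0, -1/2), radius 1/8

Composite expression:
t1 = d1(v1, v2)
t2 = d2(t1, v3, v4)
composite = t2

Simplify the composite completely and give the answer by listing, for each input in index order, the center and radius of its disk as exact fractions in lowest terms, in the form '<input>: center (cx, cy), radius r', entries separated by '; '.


v1: center (4/7, 4/7), radius 1/35; v2: center (4/7, 1/2), radius 1/49; v3: center (1/2, -1/2), radius 1/6; v4: center (0, -1/2), radius 1/8

Only the slot chain above each v matters under d2; compose those maps.
for v1, the 2-step affine chain lands on center (4/7, 4/7), radius 1/35
for v2, the 2-step affine chain lands on center (4/7, 1/2), radius 1/49
for v3, the 1-step affine chain lands on center (1/2, -1/2), radius 1/6
for v4, the 1-step affine chain lands on center (0, -1/2), radius 1/8


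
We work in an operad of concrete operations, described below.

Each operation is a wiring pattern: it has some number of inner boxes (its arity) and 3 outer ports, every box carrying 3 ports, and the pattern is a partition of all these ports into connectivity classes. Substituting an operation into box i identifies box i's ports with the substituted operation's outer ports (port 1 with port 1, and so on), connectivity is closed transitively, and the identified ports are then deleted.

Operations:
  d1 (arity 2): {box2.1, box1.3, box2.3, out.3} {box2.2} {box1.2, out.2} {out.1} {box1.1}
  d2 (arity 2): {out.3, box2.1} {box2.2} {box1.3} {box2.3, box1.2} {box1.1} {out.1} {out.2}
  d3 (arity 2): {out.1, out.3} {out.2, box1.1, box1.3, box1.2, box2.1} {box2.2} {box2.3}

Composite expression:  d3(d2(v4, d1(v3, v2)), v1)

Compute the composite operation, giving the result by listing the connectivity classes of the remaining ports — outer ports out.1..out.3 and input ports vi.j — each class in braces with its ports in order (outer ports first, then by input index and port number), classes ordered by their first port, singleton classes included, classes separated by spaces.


Connectivity passes through glued d3-boundaries; trace each wire chain.
composing d1 on (v3, v2), with out.j its own outer ports: {out.1} {out.2, v3.2} {out.3, v2.1, v2.3, v3.3} {v2.2} {v3.1}
composing d2 on (v4, v3, v2), with out.j its own outer ports: {out.1} {out.2} {out.3} {v2.1, v2.3, v3.3, v4.2} {v2.2} {v3.1} {v3.2} {v4.1} {v4.3}
composing d3 on (v4, v3, v2, v1), with out.j its own outer ports: {out.1, out.3} {out.2, v1.1} {v1.2} {v1.3} {v2.1, v2.3, v3.3, v4.2} {v2.2} {v3.1} {v3.2} {v4.1} {v4.3}

{out.1, out.3} {out.2, v1.1} {v1.2} {v1.3} {v2.1, v2.3, v3.3, v4.2} {v2.2} {v3.1} {v3.2} {v4.1} {v4.3}


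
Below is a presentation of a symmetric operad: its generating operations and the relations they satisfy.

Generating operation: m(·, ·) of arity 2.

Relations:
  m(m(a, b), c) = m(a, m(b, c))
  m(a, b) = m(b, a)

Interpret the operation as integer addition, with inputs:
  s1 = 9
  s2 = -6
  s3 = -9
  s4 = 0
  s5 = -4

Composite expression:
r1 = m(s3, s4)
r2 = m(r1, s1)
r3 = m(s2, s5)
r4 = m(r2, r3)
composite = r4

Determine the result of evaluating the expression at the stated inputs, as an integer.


-10

m(s3, s4) = -9
m(m(s3, s4), s1) = 0
m(s2, s5) = -10
m(m(m(s3, s4), s1), m(s2, s5)) = -10


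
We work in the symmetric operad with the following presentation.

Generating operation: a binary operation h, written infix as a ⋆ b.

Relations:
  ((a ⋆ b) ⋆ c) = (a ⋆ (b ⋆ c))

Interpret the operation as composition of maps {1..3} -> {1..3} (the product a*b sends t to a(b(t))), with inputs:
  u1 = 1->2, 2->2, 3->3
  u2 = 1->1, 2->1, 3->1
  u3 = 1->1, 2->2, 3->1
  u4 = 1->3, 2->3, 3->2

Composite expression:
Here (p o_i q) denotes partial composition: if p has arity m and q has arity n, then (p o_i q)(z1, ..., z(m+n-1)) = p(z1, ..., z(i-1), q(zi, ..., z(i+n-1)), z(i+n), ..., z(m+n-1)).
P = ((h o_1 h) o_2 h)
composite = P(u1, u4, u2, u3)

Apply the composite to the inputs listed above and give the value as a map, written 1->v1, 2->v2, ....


1->3, 2->3, 3->3

(u4 ⋆ u2) = 1->3, 2->3, 3->3
(u1 ⋆ (u4 ⋆ u2)) = 1->3, 2->3, 3->3
((u1 ⋆ (u4 ⋆ u2)) ⋆ u3) = 1->3, 2->3, 3->3


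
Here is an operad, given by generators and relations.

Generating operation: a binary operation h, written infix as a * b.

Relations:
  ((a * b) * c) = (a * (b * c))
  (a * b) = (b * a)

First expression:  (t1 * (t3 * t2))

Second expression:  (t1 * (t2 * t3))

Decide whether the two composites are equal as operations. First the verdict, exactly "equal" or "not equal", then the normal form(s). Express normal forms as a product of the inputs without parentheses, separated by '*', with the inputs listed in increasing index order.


equal: each reduces to t1 * t2 * t3


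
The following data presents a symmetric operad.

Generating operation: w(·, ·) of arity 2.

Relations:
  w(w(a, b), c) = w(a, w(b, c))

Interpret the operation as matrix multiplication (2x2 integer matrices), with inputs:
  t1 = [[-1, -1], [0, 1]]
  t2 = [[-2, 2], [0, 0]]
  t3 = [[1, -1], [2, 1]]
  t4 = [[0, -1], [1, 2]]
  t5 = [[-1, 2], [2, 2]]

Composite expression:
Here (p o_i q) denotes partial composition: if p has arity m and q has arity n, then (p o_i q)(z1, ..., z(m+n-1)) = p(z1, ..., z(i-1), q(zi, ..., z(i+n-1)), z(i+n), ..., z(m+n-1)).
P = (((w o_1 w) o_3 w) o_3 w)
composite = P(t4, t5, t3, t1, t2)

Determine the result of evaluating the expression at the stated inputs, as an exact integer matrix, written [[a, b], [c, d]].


w(t4, t5) = [[-2, -2], [3, 6]]
w(t3, t1) = [[-1, -2], [-2, -1]]
w(w(t3, t1), t2) = [[2, -2], [4, -4]]
w(w(t4, t5), w(w(t3, t1), t2)) = [[-12, 12], [30, -30]]

[[-12, 12], [30, -30]]


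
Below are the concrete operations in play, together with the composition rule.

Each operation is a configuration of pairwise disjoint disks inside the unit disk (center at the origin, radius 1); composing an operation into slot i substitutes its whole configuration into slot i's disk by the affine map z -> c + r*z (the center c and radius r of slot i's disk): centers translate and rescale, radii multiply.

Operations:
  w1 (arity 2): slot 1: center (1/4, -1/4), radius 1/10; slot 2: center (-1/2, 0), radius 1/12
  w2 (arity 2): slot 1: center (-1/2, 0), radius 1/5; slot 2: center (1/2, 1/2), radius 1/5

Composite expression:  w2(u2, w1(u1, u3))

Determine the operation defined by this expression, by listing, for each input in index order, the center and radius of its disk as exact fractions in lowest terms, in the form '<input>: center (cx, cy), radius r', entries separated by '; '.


u1: center (11/20, 9/20), radius 1/50; u2: center (-1/2, 0), radius 1/5; u3: center (2/5, 1/2), radius 1/60

Below w2, radii multiply path by path; the u-disk centers shift.
u2: after 1 affine step, its disk has center (-1/2, 0), radius 1/5
u1: after 2 affine steps, its disk has center (11/20, 9/20), radius 1/50
u3: after 2 affine steps, its disk has center (2/5, 1/2), radius 1/60


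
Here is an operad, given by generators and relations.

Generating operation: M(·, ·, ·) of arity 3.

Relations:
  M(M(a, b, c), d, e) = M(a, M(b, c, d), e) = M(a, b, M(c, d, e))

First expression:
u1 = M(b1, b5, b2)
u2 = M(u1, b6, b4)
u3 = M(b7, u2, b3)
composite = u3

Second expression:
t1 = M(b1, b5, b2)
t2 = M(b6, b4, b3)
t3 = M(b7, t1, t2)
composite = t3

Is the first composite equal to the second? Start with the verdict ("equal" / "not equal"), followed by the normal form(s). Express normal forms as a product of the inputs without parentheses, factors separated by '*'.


equal: each reduces to b7 * b1 * b5 * b2 * b6 * b4 * b3

The first composite normalizes to b7 * b1 * b5 * b2 * b6 * b4 * b3
The second composite normalizes to b7 * b1 * b5 * b2 * b6 * b4 * b3
The normal forms match — equal.


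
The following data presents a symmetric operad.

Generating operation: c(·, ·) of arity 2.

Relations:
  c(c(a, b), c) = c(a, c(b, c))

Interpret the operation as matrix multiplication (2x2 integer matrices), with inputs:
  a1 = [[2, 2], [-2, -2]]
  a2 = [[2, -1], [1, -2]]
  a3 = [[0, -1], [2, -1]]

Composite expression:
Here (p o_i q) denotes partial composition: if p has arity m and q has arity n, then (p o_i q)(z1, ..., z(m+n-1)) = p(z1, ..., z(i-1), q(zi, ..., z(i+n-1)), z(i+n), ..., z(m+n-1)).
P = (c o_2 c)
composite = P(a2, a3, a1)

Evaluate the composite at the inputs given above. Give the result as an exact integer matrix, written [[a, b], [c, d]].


[[-2, -2], [-10, -10]]


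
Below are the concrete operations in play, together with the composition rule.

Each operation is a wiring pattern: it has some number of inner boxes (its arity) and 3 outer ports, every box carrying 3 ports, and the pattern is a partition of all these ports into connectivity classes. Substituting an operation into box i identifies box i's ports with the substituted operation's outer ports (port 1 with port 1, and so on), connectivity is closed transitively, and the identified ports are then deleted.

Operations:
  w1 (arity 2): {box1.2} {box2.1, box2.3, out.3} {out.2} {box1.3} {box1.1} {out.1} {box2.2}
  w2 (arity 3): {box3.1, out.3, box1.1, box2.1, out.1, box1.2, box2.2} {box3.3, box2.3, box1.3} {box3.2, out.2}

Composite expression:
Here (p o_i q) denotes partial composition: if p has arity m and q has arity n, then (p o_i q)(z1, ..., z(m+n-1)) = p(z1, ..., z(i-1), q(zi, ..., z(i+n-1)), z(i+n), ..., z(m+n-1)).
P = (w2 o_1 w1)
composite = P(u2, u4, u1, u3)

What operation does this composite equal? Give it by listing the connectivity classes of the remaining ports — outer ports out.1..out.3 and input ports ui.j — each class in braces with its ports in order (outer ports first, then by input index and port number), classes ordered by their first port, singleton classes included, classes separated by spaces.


Substituting into w2 glues patterns; closure does the rest.
through w1, on inputs (u2, u4): {out.1} {out.2} {out.3, u4.1, u4.3} {u2.1} {u2.2} {u2.3} {u4.2} (out.j = stage outer ports)
through w2, on inputs (u2, u4, u1, u3): {out.1, out.3, u1.1, u1.2, u3.1} {out.2, u3.2} {u1.3, u3.3, u4.1, u4.3} {u2.1} {u2.2} {u2.3} {u4.2} (out.j = stage outer ports)

{out.1, out.3, u1.1, u1.2, u3.1} {out.2, u3.2} {u1.3, u3.3, u4.1, u4.3} {u2.1} {u2.2} {u2.3} {u4.2}


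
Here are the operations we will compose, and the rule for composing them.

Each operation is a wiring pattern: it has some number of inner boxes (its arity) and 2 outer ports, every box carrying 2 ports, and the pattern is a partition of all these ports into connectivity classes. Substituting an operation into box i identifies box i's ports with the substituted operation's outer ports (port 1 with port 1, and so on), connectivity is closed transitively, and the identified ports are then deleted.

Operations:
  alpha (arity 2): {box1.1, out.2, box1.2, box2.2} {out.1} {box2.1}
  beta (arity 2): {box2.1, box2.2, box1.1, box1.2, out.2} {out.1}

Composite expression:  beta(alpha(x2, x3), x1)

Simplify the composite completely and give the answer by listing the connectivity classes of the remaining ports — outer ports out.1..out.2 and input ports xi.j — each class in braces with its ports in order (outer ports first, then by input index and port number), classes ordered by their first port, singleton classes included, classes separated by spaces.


{out.1} {out.2, x1.1, x1.2, x2.1, x2.2, x3.2} {x3.1}


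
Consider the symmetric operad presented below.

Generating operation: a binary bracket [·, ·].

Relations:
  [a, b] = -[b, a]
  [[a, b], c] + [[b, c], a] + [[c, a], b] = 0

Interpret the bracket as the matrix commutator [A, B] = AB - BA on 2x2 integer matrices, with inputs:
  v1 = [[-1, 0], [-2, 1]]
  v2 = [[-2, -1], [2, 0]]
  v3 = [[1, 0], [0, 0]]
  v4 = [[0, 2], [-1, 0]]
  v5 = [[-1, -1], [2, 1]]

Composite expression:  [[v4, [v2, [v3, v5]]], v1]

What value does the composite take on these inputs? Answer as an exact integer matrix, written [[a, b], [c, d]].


[[32, -32], [-8, -32]]

[v3, v5] = [[0, -1], [-2, 0]]
[v2, [v3, v5]] = [[4, 2], [-4, -4]]
[v4, [v2, [v3, v5]]] = [[-6, -16], [-8, 6]]
[[v4, [v2, [v3, v5]]], v1] = [[32, -32], [-8, -32]]


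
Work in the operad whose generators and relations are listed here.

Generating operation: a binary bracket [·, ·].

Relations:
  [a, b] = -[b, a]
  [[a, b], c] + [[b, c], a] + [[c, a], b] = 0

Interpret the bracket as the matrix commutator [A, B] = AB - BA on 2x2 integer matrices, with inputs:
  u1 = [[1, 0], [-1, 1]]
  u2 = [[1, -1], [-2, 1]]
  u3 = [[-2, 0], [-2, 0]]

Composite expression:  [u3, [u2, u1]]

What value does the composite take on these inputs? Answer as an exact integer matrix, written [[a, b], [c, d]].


[[0, 0], [-4, 0]]

[u2, u1] = [[1, 0], [0, -1]]
[u3, [u2, u1]] = [[0, 0], [-4, 0]]


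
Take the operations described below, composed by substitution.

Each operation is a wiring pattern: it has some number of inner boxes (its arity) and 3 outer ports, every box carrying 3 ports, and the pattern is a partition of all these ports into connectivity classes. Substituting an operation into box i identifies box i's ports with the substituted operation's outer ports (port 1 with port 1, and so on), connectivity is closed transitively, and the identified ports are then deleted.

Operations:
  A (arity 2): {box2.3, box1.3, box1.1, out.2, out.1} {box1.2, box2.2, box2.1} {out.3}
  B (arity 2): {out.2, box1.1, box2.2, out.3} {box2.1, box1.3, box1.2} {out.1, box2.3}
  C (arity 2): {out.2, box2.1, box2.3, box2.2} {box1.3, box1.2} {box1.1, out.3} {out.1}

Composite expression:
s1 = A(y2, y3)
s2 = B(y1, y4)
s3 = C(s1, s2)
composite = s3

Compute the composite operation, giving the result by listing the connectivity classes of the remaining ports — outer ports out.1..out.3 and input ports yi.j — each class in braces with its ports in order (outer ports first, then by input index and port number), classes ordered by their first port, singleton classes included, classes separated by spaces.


{out.1} {out.2, y1.1, y4.2, y4.3} {out.3, y2.1, y2.3, y3.3} {y1.2, y1.3, y4.1} {y2.2, y3.1, y3.2}

Connectivity passes through glued C-boundaries; trace each wire chain.
composing A on (y2, y3), with out.j its own outer ports: {out.1, out.2, y2.1, y2.3, y3.3} {out.3} {y2.2, y3.1, y3.2}
composing B on (y1, y4), with out.j its own outer ports: {out.1, y4.3} {out.2, out.3, y1.1, y4.2} {y1.2, y1.3, y4.1}
composing C on (y2, y3, y1, y4), with out.j its own outer ports: {out.1} {out.2, y1.1, y4.2, y4.3} {out.3, y2.1, y2.3, y3.3} {y1.2, y1.3, y4.1} {y2.2, y3.1, y3.2}


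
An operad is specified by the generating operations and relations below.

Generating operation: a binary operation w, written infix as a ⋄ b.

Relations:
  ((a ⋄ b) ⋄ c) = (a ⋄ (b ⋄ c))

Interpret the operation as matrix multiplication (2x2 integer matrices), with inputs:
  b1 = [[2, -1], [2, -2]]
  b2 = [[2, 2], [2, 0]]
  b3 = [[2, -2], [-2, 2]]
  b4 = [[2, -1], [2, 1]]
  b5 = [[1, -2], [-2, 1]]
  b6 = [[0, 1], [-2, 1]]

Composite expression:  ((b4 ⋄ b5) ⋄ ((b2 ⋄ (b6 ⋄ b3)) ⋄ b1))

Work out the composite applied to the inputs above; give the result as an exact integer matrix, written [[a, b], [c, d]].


[[0, -44], [0, 12]]

(b4 ⋄ b5) = [[4, -5], [0, -3]]
(b6 ⋄ b3) = [[-2, 2], [-6, 6]]
(b2 ⋄ (b6 ⋄ b3)) = [[-16, 16], [-4, 4]]
((b2 ⋄ (b6 ⋄ b3)) ⋄ b1) = [[0, -16], [0, -4]]
((b4 ⋄ b5) ⋄ ((b2 ⋄ (b6 ⋄ b3)) ⋄ b1)) = [[0, -44], [0, 12]]


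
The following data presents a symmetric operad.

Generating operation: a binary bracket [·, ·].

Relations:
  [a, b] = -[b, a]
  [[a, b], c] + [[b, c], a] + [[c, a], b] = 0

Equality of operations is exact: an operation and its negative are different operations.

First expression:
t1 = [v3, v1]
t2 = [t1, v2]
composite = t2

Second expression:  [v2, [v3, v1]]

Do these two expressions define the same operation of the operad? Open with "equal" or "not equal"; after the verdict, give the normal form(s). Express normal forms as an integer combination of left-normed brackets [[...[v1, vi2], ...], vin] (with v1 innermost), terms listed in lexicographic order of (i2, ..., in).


The first composite normalizes to -[[v1, v3], v2]
The second composite normalizes to [[v1, v3], v2]
The normal forms differ: not equal.

not equal: they reduce to -[[v1, v3], v2] and [[v1, v3], v2]


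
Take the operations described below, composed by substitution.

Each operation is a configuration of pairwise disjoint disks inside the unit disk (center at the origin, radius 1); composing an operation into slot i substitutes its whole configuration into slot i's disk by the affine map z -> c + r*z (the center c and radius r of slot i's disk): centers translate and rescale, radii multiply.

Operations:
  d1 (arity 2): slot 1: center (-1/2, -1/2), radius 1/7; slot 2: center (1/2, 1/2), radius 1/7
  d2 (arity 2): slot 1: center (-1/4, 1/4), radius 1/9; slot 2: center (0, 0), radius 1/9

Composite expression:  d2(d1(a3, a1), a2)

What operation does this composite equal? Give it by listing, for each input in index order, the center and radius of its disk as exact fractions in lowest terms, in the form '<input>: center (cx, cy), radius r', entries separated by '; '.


a1: center (-7/36, 11/36), radius 1/63; a2: center (0, 0), radius 1/9; a3: center (-11/36, 7/36), radius 1/63

Follow each a-input down from d2: c' goes to c + r*c', radius to r*r'.
input a3: composing its 2 substitution steps yields center (-11/36, 7/36), radius 1/63
input a1: composing its 2 substitution steps yields center (-7/36, 11/36), radius 1/63
input a2: composing its 1 substitution step yields center (0, 0), radius 1/9


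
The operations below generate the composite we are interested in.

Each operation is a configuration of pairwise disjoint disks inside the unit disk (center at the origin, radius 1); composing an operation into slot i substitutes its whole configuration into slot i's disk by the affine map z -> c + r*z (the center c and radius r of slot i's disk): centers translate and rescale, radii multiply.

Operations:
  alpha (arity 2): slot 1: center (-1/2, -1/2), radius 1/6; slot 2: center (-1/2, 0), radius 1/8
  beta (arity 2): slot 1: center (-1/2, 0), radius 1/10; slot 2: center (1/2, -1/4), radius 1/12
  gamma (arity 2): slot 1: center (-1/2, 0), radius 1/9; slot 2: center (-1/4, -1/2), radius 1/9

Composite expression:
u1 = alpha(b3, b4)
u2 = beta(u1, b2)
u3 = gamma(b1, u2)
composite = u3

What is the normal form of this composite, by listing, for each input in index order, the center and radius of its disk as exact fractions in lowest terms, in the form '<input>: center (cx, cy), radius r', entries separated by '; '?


Each b-disk chains the slot maps above it in gamma; radii multiply.
b1: after 1 affine step, its disk has center (-1/2, 0), radius 1/9
b3: after 3 affine steps, its disk has center (-14/45, -91/180), radius 1/540
b4: after 3 affine steps, its disk has center (-14/45, -1/2), radius 1/720
b2: after 2 affine steps, its disk has center (-7/36, -19/36), radius 1/108

b1: center (-1/2, 0), radius 1/9; b2: center (-7/36, -19/36), radius 1/108; b3: center (-14/45, -91/180), radius 1/540; b4: center (-14/45, -1/2), radius 1/720


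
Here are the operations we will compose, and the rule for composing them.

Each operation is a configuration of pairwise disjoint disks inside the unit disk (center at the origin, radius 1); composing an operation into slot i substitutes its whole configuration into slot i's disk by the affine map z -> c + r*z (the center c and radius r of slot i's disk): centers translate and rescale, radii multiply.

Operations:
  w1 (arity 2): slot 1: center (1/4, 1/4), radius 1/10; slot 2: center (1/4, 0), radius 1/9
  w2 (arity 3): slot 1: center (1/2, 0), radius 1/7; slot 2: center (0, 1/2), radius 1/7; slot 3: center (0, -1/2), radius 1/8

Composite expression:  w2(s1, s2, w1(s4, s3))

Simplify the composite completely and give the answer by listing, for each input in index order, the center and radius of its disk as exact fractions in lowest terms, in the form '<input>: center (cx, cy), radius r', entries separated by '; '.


s1: center (1/2, 0), radius 1/7; s2: center (0, 1/2), radius 1/7; s3: center (1/32, -1/2), radius 1/72; s4: center (1/32, -15/32), radius 1/80

Each s-disk chains the slot maps above it in w2; radii multiply.
for s1, the 1-step affine chain lands on center (1/2, 0), radius 1/7
for s2, the 1-step affine chain lands on center (0, 1/2), radius 1/7
for s4, the 2-step affine chain lands on center (1/32, -15/32), radius 1/80
for s3, the 2-step affine chain lands on center (1/32, -1/2), radius 1/72


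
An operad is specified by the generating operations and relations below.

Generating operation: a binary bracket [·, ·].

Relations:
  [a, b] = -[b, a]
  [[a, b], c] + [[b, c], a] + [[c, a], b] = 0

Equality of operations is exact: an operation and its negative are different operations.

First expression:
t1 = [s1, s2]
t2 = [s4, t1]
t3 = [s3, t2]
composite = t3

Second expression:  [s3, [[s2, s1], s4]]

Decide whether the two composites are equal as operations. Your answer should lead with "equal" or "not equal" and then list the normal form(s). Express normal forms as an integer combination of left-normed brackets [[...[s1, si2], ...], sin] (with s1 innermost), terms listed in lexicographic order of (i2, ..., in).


equal; the common form is [[[s1, s2], s4], s3]

The first composite normalizes to [[[s1, s2], s4], s3]
The second composite normalizes to [[[s1, s2], s4], s3]
The forms coincide; equal.


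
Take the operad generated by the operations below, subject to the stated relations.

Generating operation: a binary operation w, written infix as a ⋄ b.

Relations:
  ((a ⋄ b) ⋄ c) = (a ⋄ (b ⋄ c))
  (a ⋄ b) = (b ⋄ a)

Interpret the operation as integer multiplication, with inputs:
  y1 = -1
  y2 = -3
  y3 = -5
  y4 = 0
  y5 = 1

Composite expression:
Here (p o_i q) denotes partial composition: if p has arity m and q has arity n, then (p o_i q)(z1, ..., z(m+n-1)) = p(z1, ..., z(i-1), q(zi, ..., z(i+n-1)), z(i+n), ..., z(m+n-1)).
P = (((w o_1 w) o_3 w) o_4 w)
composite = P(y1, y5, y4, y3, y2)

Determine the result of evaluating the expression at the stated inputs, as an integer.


(y1 ⋄ y5) = -1
(y3 ⋄ y2) = 15
(y4 ⋄ (y3 ⋄ y2)) = 0
((y1 ⋄ y5) ⋄ (y4 ⋄ (y3 ⋄ y2))) = 0

0


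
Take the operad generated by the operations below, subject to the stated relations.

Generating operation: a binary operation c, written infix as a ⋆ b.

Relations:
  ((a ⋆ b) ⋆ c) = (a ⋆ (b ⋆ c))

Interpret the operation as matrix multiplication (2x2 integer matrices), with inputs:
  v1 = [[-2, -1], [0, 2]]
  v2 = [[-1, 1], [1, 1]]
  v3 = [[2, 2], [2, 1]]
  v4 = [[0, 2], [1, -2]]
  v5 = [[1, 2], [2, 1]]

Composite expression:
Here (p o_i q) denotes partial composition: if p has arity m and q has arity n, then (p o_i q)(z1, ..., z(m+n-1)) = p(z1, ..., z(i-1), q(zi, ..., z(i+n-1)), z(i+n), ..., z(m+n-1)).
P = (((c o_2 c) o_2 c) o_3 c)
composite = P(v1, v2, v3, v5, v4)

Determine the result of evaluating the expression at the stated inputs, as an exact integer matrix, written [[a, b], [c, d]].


[[-9, 6], [22, -4]]

(v3 ⋆ v5) = [[6, 6], [4, 5]]
(v2 ⋆ (v3 ⋆ v5)) = [[-2, -1], [10, 11]]
((v2 ⋆ (v3 ⋆ v5)) ⋆ v4) = [[-1, -2], [11, -2]]
(v1 ⋆ ((v2 ⋆ (v3 ⋆ v5)) ⋆ v4)) = [[-9, 6], [22, -4]]
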